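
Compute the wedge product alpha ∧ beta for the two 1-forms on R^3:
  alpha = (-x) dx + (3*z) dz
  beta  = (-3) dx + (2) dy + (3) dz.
alpha ∧ beta = (-2*x) dx ∧ dy + (-3*x + 9*z) dx ∧ dz + (-6*z) dy ∧ dz

Distribute the wedge, using dx_i ∧ dx_j = -dx_j ∧ dx_i and dx_i ∧ dx_i = 0. For each pair (i, j) with i < j, the coefficient of dx_i ∧ dx_j in alpha ∧ beta is (alpha_i * beta_j - alpha_j * beta_i). Collecting: alpha ∧ beta = (-2*x) dx ∧ dy + (-3*x + 9*z) dx ∧ dz + (-6*z) dy ∧ dz.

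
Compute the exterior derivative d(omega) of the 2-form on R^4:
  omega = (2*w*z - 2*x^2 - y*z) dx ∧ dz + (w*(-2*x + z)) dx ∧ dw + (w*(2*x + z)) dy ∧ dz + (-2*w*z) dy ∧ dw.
d(omega) = (2*w + z) dx ∧ dy ∧ dz + (-w + 2*z) dx ∧ dz ∧ dw + (2*w + 2*x + z) dy ∧ dz ∧ dw

For a 2-form omega = sum_{i<j} g_{ij} dx_i ∧ dx_j, the exterior derivative is
  d(omega) = sum_{i<j} d(g_{ij}) ∧ dx_i ∧ dx_j = sum_{i<j, k} (∂g_{ij}/∂x_k) dx_k ∧ dx_i ∧ dx_j.
Expand each term, using dx_k ∧ dx_i ∧ dx_j = sgn(permutation) dx_{(a)} ∧ dx_{(b)} ∧ dx_{(c)} with (a < b < c) sorted:
  d(2*w*z - 2*x^2 - y*z) includes (∂/∂y)(2*w*z - 2*x^2 - y*z) dy = (-z) dy, which multiplied by dx ∧ dz gives (z) dx ∧ dy ∧ dz
  d(2*w*z - 2*x^2 - y*z) includes (∂/∂w)(2*w*z - 2*x^2 - y*z) dw = (2*z) dw, which multiplied by dx ∧ dz gives (2*z) dx ∧ dz ∧ dw
  d(w*(-2*x + z)) includes (∂/∂z)(w*(-2*x + z)) dz = (w) dz, which multiplied by dx ∧ dw gives (-w) dx ∧ dz ∧ dw
  d(w*(2*x + z)) includes (∂/∂x)(w*(2*x + z)) dx = (2*w) dx, which multiplied by dy ∧ dz gives (2*w) dx ∧ dy ∧ dz
  d(w*(2*x + z)) includes (∂/∂w)(w*(2*x + z)) dw = (2*x + z) dw, which multiplied by dy ∧ dz gives (2*x + z) dy ∧ dz ∧ dw
  d(-2*w*z) includes (∂/∂z)(-2*w*z) dz = (-2*w) dz, which multiplied by dy ∧ dw gives (2*w) dy ∧ dz ∧ dw
Collecting like 3-forms: d(omega) = (2*w + z) dx ∧ dy ∧ dz + (-w + 2*z) dx ∧ dz ∧ dw + (2*w + 2*x + z) dy ∧ dz ∧ dw.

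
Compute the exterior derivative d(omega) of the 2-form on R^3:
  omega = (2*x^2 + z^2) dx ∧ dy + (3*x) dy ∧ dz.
d(omega) = (2*z + 3) dx ∧ dy ∧ dz

For a 2-form omega = sum_{i<j} g_{ij} dx_i ∧ dx_j, the exterior derivative is
  d(omega) = sum_{i<j} d(g_{ij}) ∧ dx_i ∧ dx_j = sum_{i<j, k} (∂g_{ij}/∂x_k) dx_k ∧ dx_i ∧ dx_j.
Expand each term, using dx_k ∧ dx_i ∧ dx_j = sgn(permutation) dx_{(a)} ∧ dx_{(b)} ∧ dx_{(c)} with (a < b < c) sorted:
  d(2*x^2 + z^2) includes (∂/∂z)(2*x^2 + z^2) dz = (2*z) dz, which multiplied by dx ∧ dy gives (2*z) dx ∧ dy ∧ dz
  d(3*x) includes (∂/∂x)(3*x) dx = (3) dx, which multiplied by dy ∧ dz gives (3) dx ∧ dy ∧ dz
Collecting like 3-forms: d(omega) = (2*z + 3) dx ∧ dy ∧ dz.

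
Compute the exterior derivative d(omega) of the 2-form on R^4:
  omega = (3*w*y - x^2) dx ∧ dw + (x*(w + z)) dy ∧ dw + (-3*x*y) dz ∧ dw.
d(omega) = (-2*w + z) dx ∧ dy ∧ dw + (-4*x) dy ∧ dz ∧ dw + (-3*y) dx ∧ dz ∧ dw

For a 2-form omega = sum_{i<j} g_{ij} dx_i ∧ dx_j, the exterior derivative is
  d(omega) = sum_{i<j} d(g_{ij}) ∧ dx_i ∧ dx_j = sum_{i<j, k} (∂g_{ij}/∂x_k) dx_k ∧ dx_i ∧ dx_j.
Expand each term, using dx_k ∧ dx_i ∧ dx_j = sgn(permutation) dx_{(a)} ∧ dx_{(b)} ∧ dx_{(c)} with (a < b < c) sorted:
  d(3*w*y - x^2) includes (∂/∂y)(3*w*y - x^2) dy = (3*w) dy, which multiplied by dx ∧ dw gives (-3*w) dx ∧ dy ∧ dw
  d(x*(w + z)) includes (∂/∂x)(x*(w + z)) dx = (w + z) dx, which multiplied by dy ∧ dw gives (w + z) dx ∧ dy ∧ dw
  d(x*(w + z)) includes (∂/∂z)(x*(w + z)) dz = (x) dz, which multiplied by dy ∧ dw gives (-x) dy ∧ dz ∧ dw
  d(-3*x*y) includes (∂/∂x)(-3*x*y) dx = (-3*y) dx, which multiplied by dz ∧ dw gives (-3*y) dx ∧ dz ∧ dw
  d(-3*x*y) includes (∂/∂y)(-3*x*y) dy = (-3*x) dy, which multiplied by dz ∧ dw gives (-3*x) dy ∧ dz ∧ dw
Collecting like 3-forms: d(omega) = (-2*w + z) dx ∧ dy ∧ dw + (-4*x) dy ∧ dz ∧ dw + (-3*y) dx ∧ dz ∧ dw.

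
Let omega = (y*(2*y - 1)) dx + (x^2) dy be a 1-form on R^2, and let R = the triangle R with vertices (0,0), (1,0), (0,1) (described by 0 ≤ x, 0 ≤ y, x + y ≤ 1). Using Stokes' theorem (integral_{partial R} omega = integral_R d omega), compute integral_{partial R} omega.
integral_(partial R) omega = 1/6

Stokes: integral_partial_R omega = integral_R d omega with d omega = (∂Q/∂x - ∂P/∂y) dx ∧ dy.
  ∂Q/∂x = 2*x
  ∂P/∂y = 4*y - 1
  integrand = ∂Q/∂x - ∂P/∂y = 2*x - 4*y + 1.
Integrating over R: integral_0^1 integral_0^{1-x} (2*x - 4*y + 1) dy dx = 1/6.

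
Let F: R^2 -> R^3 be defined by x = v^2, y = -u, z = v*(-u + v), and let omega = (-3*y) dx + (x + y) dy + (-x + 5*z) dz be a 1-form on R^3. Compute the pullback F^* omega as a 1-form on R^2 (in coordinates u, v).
F^* omega = (5*u*v^2 + u - 4*v^3 - v^2) du + (v*(5*u^2 - 14*u*v + 6*u + 8*v^2)) dv

Using F^*(f dg) = (f ∘ F) d(g ∘ F), substitute each coordinate x_i by F_i(u, v) in f_i, and replace dx_i by d F_i = (∂F_i/∂u) du + (∂F_i/∂v) dv.
  For the x component: f_1(F) = 3*u; d F_1 = (0) du + (2*v) dv
  For the y component: f_2(F) = -u + v^2; d F_2 = (-1) du + (0) dv
  For the z component: f_3(F) = v*(-5*u + 4*v); d F_3 = (-v) du + (-u + 2*v) dv
Combining and collecting du, dv coefficients:
  coeff of du: 5*u*v^2 + u - 4*v^3 - v^2
  coeff of dv: v*(5*u^2 - 14*u*v + 6*u + 8*v^2)
F^* omega = (5*u*v^2 + u - 4*v^3 - v^2) du + (v*(5*u^2 - 14*u*v + 6*u + 8*v^2)) dv.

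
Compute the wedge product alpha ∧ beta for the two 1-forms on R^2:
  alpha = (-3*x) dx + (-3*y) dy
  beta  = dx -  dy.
alpha ∧ beta = (3*x + 3*y) dx ∧ dy

Distribute the wedge, using dx_i ∧ dx_j = -dx_j ∧ dx_i and dx_i ∧ dx_i = 0. For each pair (i, j) with i < j, the coefficient of dx_i ∧ dx_j in alpha ∧ beta is (alpha_i * beta_j - alpha_j * beta_i). Collecting: alpha ∧ beta = (3*x + 3*y) dx ∧ dy.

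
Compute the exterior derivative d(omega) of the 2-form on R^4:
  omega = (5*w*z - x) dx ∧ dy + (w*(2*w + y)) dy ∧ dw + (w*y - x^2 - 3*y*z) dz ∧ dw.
d(omega) = (5*w) dx ∧ dy ∧ dz + (5*z) dx ∧ dy ∧ dw + (-2*x) dx ∧ dz ∧ dw + (w - 3*z) dy ∧ dz ∧ dw

For a 2-form omega = sum_{i<j} g_{ij} dx_i ∧ dx_j, the exterior derivative is
  d(omega) = sum_{i<j} d(g_{ij}) ∧ dx_i ∧ dx_j = sum_{i<j, k} (∂g_{ij}/∂x_k) dx_k ∧ dx_i ∧ dx_j.
Expand each term, using dx_k ∧ dx_i ∧ dx_j = sgn(permutation) dx_{(a)} ∧ dx_{(b)} ∧ dx_{(c)} with (a < b < c) sorted:
  d(5*w*z - x) includes (∂/∂z)(5*w*z - x) dz = (5*w) dz, which multiplied by dx ∧ dy gives (5*w) dx ∧ dy ∧ dz
  d(5*w*z - x) includes (∂/∂w)(5*w*z - x) dw = (5*z) dw, which multiplied by dx ∧ dy gives (5*z) dx ∧ dy ∧ dw
  d(w*y - x^2 - 3*y*z) includes (∂/∂x)(w*y - x^2 - 3*y*z) dx = (-2*x) dx, which multiplied by dz ∧ dw gives (-2*x) dx ∧ dz ∧ dw
  d(w*y - x^2 - 3*y*z) includes (∂/∂y)(w*y - x^2 - 3*y*z) dy = (w - 3*z) dy, which multiplied by dz ∧ dw gives (w - 3*z) dy ∧ dz ∧ dw
Collecting like 3-forms: d(omega) = (5*w) dx ∧ dy ∧ dz + (5*z) dx ∧ dy ∧ dw + (-2*x) dx ∧ dz ∧ dw + (w - 3*z) dy ∧ dz ∧ dw.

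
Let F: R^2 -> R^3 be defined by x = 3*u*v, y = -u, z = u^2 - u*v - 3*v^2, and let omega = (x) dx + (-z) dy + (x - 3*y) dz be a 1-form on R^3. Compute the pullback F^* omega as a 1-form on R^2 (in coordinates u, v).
F^* omega = (6*u^2*v + 7*u^2 + 6*u*v^2 - 4*u*v - 3*v^2) du + (3*u*(2*u*v - u - 6*v^2 - 6*v)) dv

Using F^*(f dg) = (f ∘ F) d(g ∘ F), substitute each coordinate x_i by F_i(u, v) in f_i, and replace dx_i by d F_i = (∂F_i/∂u) du + (∂F_i/∂v) dv.
  For the x component: f_1(F) = 3*u*v; d F_1 = (3*v) du + (3*u) dv
  For the y component: f_2(F) = -u^2 + u*v + 3*v^2; d F_2 = (-1) du + (0) dv
  For the z component: f_3(F) = 3*u*(v + 1); d F_3 = (2*u - v) du + (-u - 6*v) dv
Combining and collecting du, dv coefficients:
  coeff of du: 6*u^2*v + 7*u^2 + 6*u*v^2 - 4*u*v - 3*v^2
  coeff of dv: 3*u*(2*u*v - u - 6*v^2 - 6*v)
F^* omega = (6*u^2*v + 7*u^2 + 6*u*v^2 - 4*u*v - 3*v^2) du + (3*u*(2*u*v - u - 6*v^2 - 6*v)) dv.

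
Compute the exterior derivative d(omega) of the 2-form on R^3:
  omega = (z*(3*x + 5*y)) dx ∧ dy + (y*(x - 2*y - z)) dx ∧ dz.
d(omega) = (2*x + 9*y + z) dx ∧ dy ∧ dz

For a 2-form omega = sum_{i<j} g_{ij} dx_i ∧ dx_j, the exterior derivative is
  d(omega) = sum_{i<j} d(g_{ij}) ∧ dx_i ∧ dx_j = sum_{i<j, k} (∂g_{ij}/∂x_k) dx_k ∧ dx_i ∧ dx_j.
Expand each term, using dx_k ∧ dx_i ∧ dx_j = sgn(permutation) dx_{(a)} ∧ dx_{(b)} ∧ dx_{(c)} with (a < b < c) sorted:
  d(z*(3*x + 5*y)) includes (∂/∂z)(z*(3*x + 5*y)) dz = (3*x + 5*y) dz, which multiplied by dx ∧ dy gives (3*x + 5*y) dx ∧ dy ∧ dz
  d(y*(x - 2*y - z)) includes (∂/∂y)(y*(x - 2*y - z)) dy = (x - 4*y - z) dy, which multiplied by dx ∧ dz gives (-x + 4*y + z) dx ∧ dy ∧ dz
Collecting like 3-forms: d(omega) = (2*x + 9*y + z) dx ∧ dy ∧ dz.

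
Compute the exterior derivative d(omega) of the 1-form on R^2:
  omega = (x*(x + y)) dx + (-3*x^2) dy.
d(omega) = (-7*x) dx ∧ dy

For a 1-form omega = sum_i f_i dx_i, the exterior derivative is
  d(omega) = sum_{i < j} (∂f_j/∂x_i - ∂f_i/∂x_j) dx_i ∧ dx_j.
  coefficient of dx ∧ dy: ∂f_2/∂x - ∂f_1/∂y = ∂(-3*x^2)/∂x - ∂(x*(x + y))/∂y = -7*x
Assembling: d(omega) = (-7*x) dx ∧ dy.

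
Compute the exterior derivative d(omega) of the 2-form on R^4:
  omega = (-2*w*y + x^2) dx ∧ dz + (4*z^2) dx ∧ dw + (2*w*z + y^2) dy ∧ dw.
d(omega) = (2*w) dx ∧ dy ∧ dz + (-2*y - 8*z) dx ∧ dz ∧ dw + (-2*w) dy ∧ dz ∧ dw

For a 2-form omega = sum_{i<j} g_{ij} dx_i ∧ dx_j, the exterior derivative is
  d(omega) = sum_{i<j} d(g_{ij}) ∧ dx_i ∧ dx_j = sum_{i<j, k} (∂g_{ij}/∂x_k) dx_k ∧ dx_i ∧ dx_j.
Expand each term, using dx_k ∧ dx_i ∧ dx_j = sgn(permutation) dx_{(a)} ∧ dx_{(b)} ∧ dx_{(c)} with (a < b < c) sorted:
  d(-2*w*y + x^2) includes (∂/∂y)(-2*w*y + x^2) dy = (-2*w) dy, which multiplied by dx ∧ dz gives (2*w) dx ∧ dy ∧ dz
  d(-2*w*y + x^2) includes (∂/∂w)(-2*w*y + x^2) dw = (-2*y) dw, which multiplied by dx ∧ dz gives (-2*y) dx ∧ dz ∧ dw
  d(4*z^2) includes (∂/∂z)(4*z^2) dz = (8*z) dz, which multiplied by dx ∧ dw gives (-8*z) dx ∧ dz ∧ dw
  d(2*w*z + y^2) includes (∂/∂z)(2*w*z + y^2) dz = (2*w) dz, which multiplied by dy ∧ dw gives (-2*w) dy ∧ dz ∧ dw
Collecting like 3-forms: d(omega) = (2*w) dx ∧ dy ∧ dz + (-2*y - 8*z) dx ∧ dz ∧ dw + (-2*w) dy ∧ dz ∧ dw.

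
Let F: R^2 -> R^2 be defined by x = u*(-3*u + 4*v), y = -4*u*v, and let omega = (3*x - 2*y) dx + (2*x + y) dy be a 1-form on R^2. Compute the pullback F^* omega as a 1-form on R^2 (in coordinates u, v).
F^* omega = (2*u*(27*u^2 - 66*u*v + 32*v^2)) du + (u^2*(-12*u + 64*v)) dv

Using F^*(f dg) = (f ∘ F) d(g ∘ F), substitute each coordinate x_i by F_i(u, v) in f_i, and replace dx_i by d F_i = (∂F_i/∂u) du + (∂F_i/∂v) dv.
  For the x component: f_1(F) = u*(-9*u + 20*v); d F_1 = (-6*u + 4*v) du + (4*u) dv
  For the y component: f_2(F) = 2*u*(-3*u + 2*v); d F_2 = (-4*v) du + (-4*u) dv
Combining and collecting du, dv coefficients:
  coeff of du: 2*u*(27*u^2 - 66*u*v + 32*v^2)
  coeff of dv: u^2*(-12*u + 64*v)
F^* omega = (2*u*(27*u^2 - 66*u*v + 32*v^2)) du + (u^2*(-12*u + 64*v)) dv.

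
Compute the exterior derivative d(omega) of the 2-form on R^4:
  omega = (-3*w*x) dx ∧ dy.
d(omega) = (-3*x) dx ∧ dy ∧ dw

For a 2-form omega = sum_{i<j} g_{ij} dx_i ∧ dx_j, the exterior derivative is
  d(omega) = sum_{i<j} d(g_{ij}) ∧ dx_i ∧ dx_j = sum_{i<j, k} (∂g_{ij}/∂x_k) dx_k ∧ dx_i ∧ dx_j.
Expand each term, using dx_k ∧ dx_i ∧ dx_j = sgn(permutation) dx_{(a)} ∧ dx_{(b)} ∧ dx_{(c)} with (a < b < c) sorted:
  d(-3*w*x) includes (∂/∂w)(-3*w*x) dw = (-3*x) dw, which multiplied by dx ∧ dy gives (-3*x) dx ∧ dy ∧ dw
Collecting like 3-forms: d(omega) = (-3*x) dx ∧ dy ∧ dw.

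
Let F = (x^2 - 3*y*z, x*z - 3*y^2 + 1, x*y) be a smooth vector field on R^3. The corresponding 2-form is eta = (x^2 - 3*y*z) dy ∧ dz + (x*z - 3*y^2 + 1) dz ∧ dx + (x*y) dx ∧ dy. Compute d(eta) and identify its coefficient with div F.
d(eta) = (2*x - 6*y) dx ∧ dy ∧ dz; div F = 2*x - 6*y

For a 2-form in R^3 of the form above, applying d gives a 3-form with coefficient ∂P/∂x + ∂Q/∂y + ∂R/∂z:
  ∂P/∂x = 2*x
  ∂Q/∂y = -6*y
  ∂R/∂z = 0
Sum = 2*x - 6*y, which is exactly div F.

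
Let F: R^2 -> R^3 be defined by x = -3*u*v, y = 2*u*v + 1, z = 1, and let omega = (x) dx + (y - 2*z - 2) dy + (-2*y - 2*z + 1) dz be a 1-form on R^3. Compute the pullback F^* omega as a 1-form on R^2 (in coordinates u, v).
F^* omega = (v*(13*u*v - 6)) du + (u*(13*u*v - 6)) dv

Using F^*(f dg) = (f ∘ F) d(g ∘ F), substitute each coordinate x_i by F_i(u, v) in f_i, and replace dx_i by d F_i = (∂F_i/∂u) du + (∂F_i/∂v) dv.
  For the x component: f_1(F) = -3*u*v; d F_1 = (-3*v) du + (-3*u) dv
  For the y component: f_2(F) = 2*u*v - 3; d F_2 = (2*v) du + (2*u) dv
  For the z component: f_3(F) = -4*u*v - 3; d F_3 = (0) du + (0) dv
Combining and collecting du, dv coefficients:
  coeff of du: v*(13*u*v - 6)
  coeff of dv: u*(13*u*v - 6)
F^* omega = (v*(13*u*v - 6)) du + (u*(13*u*v - 6)) dv.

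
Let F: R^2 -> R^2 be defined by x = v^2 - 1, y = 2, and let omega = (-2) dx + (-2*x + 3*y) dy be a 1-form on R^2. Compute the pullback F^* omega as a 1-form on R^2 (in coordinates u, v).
F^* omega = (-4*v) dv

Using F^*(f dg) = (f ∘ F) d(g ∘ F), substitute each coordinate x_i by F_i(u, v) in f_i, and replace dx_i by d F_i = (∂F_i/∂u) du + (∂F_i/∂v) dv.
  For the x component: f_1(F) = -2; d F_1 = (0) du + (2*v) dv
  For the y component: f_2(F) = 8 - 2*v^2; d F_2 = (0) du + (0) dv
Combining and collecting du, dv coefficients:
  coeff of du: 0
  coeff of dv: -4*v
F^* omega = (-4*v) dv.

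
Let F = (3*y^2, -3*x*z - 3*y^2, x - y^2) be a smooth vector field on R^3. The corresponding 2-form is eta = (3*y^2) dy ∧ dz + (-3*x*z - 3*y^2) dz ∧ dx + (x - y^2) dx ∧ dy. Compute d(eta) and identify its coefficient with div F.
d(eta) = (-6*y) dx ∧ dy ∧ dz; div F = -6*y

For a 2-form in R^3 of the form above, applying d gives a 3-form with coefficient ∂P/∂x + ∂Q/∂y + ∂R/∂z:
  ∂P/∂x = 0
  ∂Q/∂y = -6*y
  ∂R/∂z = 0
Sum = -6*y, which is exactly div F.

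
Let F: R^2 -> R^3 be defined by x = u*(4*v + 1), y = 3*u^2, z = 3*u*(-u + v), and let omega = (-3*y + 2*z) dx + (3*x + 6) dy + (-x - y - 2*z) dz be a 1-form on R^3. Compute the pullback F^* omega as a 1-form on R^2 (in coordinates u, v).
F^* omega = (3*u*(-6*u^2 + 27*u*v + 3*u - 2*v^2 + v + 12)) du + (u^2*(-51*u - 6*v - 3)) dv

Using F^*(f dg) = (f ∘ F) d(g ∘ F), substitute each coordinate x_i by F_i(u, v) in f_i, and replace dx_i by d F_i = (∂F_i/∂u) du + (∂F_i/∂v) dv.
  For the x component: f_1(F) = 3*u*(-5*u + 2*v); d F_1 = (4*v + 1) du + (4*u) dv
  For the y component: f_2(F) = 12*u*v + 3*u + 6; d F_2 = (6*u) du + (0) dv
  For the z component: f_3(F) = u*(3*u - 10*v - 1); d F_3 = (-6*u + 3*v) du + (3*u) dv
Combining and collecting du, dv coefficients:
  coeff of du: 3*u*(-6*u^2 + 27*u*v + 3*u - 2*v^2 + v + 12)
  coeff of dv: u^2*(-51*u - 6*v - 3)
F^* omega = (3*u*(-6*u^2 + 27*u*v + 3*u - 2*v^2 + v + 12)) du + (u^2*(-51*u - 6*v - 3)) dv.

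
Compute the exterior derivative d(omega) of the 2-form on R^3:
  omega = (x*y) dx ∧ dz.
d(omega) = (-x) dx ∧ dy ∧ dz

For a 2-form omega = sum_{i<j} g_{ij} dx_i ∧ dx_j, the exterior derivative is
  d(omega) = sum_{i<j} d(g_{ij}) ∧ dx_i ∧ dx_j = sum_{i<j, k} (∂g_{ij}/∂x_k) dx_k ∧ dx_i ∧ dx_j.
Expand each term, using dx_k ∧ dx_i ∧ dx_j = sgn(permutation) dx_{(a)} ∧ dx_{(b)} ∧ dx_{(c)} with (a < b < c) sorted:
  d(x*y) includes (∂/∂y)(x*y) dy = (x) dy, which multiplied by dx ∧ dz gives (-x) dx ∧ dy ∧ dz
Collecting like 3-forms: d(omega) = (-x) dx ∧ dy ∧ dz.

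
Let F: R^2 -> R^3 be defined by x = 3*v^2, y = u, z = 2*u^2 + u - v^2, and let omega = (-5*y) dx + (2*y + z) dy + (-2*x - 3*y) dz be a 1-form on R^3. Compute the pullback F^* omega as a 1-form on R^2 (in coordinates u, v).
F^* omega = (-10*u^2 - 24*u*v^2 - 7*v^2) du + (12*v*(-2*u + v^2)) dv

Using F^*(f dg) = (f ∘ F) d(g ∘ F), substitute each coordinate x_i by F_i(u, v) in f_i, and replace dx_i by d F_i = (∂F_i/∂u) du + (∂F_i/∂v) dv.
  For the x component: f_1(F) = -5*u; d F_1 = (0) du + (6*v) dv
  For the y component: f_2(F) = 2*u^2 + 3*u - v^2; d F_2 = (1) du + (0) dv
  For the z component: f_3(F) = -3*u - 6*v^2; d F_3 = (4*u + 1) du + (-2*v) dv
Combining and collecting du, dv coefficients:
  coeff of du: -10*u^2 - 24*u*v^2 - 7*v^2
  coeff of dv: 12*v*(-2*u + v^2)
F^* omega = (-10*u^2 - 24*u*v^2 - 7*v^2) du + (12*v*(-2*u + v^2)) dv.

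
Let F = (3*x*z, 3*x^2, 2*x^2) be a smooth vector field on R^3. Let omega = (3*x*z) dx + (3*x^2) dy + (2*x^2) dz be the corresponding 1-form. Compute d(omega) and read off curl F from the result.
d(omega) = (0) dy ∧ dz + (-x) dz ∧ dx + (6*x) dx ∧ dy; curl F = (0, -x, 6*x)

d omega = sum_{i<j} (∂f_j/∂x_i - ∂f_i/∂x_j) dx_i ∧ dx_j. Under the identification (dy ∧ dz, dz ∧ dx, dx ∧ dy) ↔ (e_x, e_y, e_z), the coefficients are exactly the components of curl F. Compute:
  ∂R/∂y - ∂Q/∂z = (0) - (0) = 0
  ∂P/∂z - ∂R/∂x = (3*x) - (4*x) = -x
  ∂Q/∂x - ∂P/∂y = (6*x) - (0) = 6*x.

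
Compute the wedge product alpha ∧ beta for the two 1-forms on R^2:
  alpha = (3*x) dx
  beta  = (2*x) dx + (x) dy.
alpha ∧ beta = (3*x^2) dx ∧ dy

Distribute the wedge, using dx_i ∧ dx_j = -dx_j ∧ dx_i and dx_i ∧ dx_i = 0. For each pair (i, j) with i < j, the coefficient of dx_i ∧ dx_j in alpha ∧ beta is (alpha_i * beta_j - alpha_j * beta_i). Collecting: alpha ∧ beta = (3*x^2) dx ∧ dy.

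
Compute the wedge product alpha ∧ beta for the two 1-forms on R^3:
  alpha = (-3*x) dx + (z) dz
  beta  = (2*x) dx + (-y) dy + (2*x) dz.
alpha ∧ beta = (3*x*y) dx ∧ dy + (-2*x*(3*x + z)) dx ∧ dz + (y*z) dy ∧ dz

Distribute the wedge, using dx_i ∧ dx_j = -dx_j ∧ dx_i and dx_i ∧ dx_i = 0. For each pair (i, j) with i < j, the coefficient of dx_i ∧ dx_j in alpha ∧ beta is (alpha_i * beta_j - alpha_j * beta_i). Collecting: alpha ∧ beta = (3*x*y) dx ∧ dy + (-2*x*(3*x + z)) dx ∧ dz + (y*z) dy ∧ dz.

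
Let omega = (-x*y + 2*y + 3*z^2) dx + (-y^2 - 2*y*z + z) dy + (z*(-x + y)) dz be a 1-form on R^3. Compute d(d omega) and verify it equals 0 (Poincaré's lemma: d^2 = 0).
d(d omega) = 0

Step 1: d omega = sum_{i<j} (∂f_j/∂x_i - ∂f_i/∂x_j) dx_i ∧ dx_j:
  coeff of dx ∧ dy: x - 2
  coeff of dx ∧ dz: -7*z
  coeff of dy ∧ dz: 2*y + z - 1
Step 2: Apply d again to each 2-form coefficient. The only possible 3-form in R^3 is dx ∧ dy ∧ dz, with coefficient
  ∂(coeff of dy∧dz)/∂x - ∂(coeff of dx∧dz)/∂y + ∂(coeff of dx∧dy)/∂z
  = ∂/∂x (2*y + z - 1) - ∂/∂y (-7*z) + ∂/∂z (x - 2).
Each of these terms simplifies to sums of mixed partials that cancel in pairs. The result is 0 (by equality of mixed partials for smooth functions — Schwarz / Clairaut).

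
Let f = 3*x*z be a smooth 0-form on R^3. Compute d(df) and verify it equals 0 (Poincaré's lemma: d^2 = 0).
d(df) = 0

Step 1: df = sum_i (∂f/∂x_i) dx_i = (3*z) dx + (0) dy + (3*x) dz.
Step 2: Apply d again. Using the 1-form formula, the coefficient of dx ∧ dy in d(df) is ∂^2 f/∂x ∂y - ∂^2 f/∂y ∂x = (0) - (0) = 0 (equality of mixed partials for smooth f).
Similarly for dx ∧ dz and dy ∧ dz — all coefficients vanish. So d(df) = 0.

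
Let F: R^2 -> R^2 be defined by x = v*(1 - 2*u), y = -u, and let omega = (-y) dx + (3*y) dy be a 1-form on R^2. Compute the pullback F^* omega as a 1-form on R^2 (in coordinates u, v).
F^* omega = (u*(3 - 2*v)) du + (u*(1 - 2*u)) dv

Using F^*(f dg) = (f ∘ F) d(g ∘ F), substitute each coordinate x_i by F_i(u, v) in f_i, and replace dx_i by d F_i = (∂F_i/∂u) du + (∂F_i/∂v) dv.
  For the x component: f_1(F) = u; d F_1 = (-2*v) du + (1 - 2*u) dv
  For the y component: f_2(F) = -3*u; d F_2 = (-1) du + (0) dv
Combining and collecting du, dv coefficients:
  coeff of du: u*(3 - 2*v)
  coeff of dv: u*(1 - 2*u)
F^* omega = (u*(3 - 2*v)) du + (u*(1 - 2*u)) dv.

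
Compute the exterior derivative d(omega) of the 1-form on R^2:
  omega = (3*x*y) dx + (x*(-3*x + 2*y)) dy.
d(omega) = (-9*x + 2*y) dx ∧ dy

For a 1-form omega = sum_i f_i dx_i, the exterior derivative is
  d(omega) = sum_{i < j} (∂f_j/∂x_i - ∂f_i/∂x_j) dx_i ∧ dx_j.
  coefficient of dx ∧ dy: ∂f_2/∂x - ∂f_1/∂y = ∂(x*(-3*x + 2*y))/∂x - ∂(3*x*y)/∂y = -9*x + 2*y
Assembling: d(omega) = (-9*x + 2*y) dx ∧ dy.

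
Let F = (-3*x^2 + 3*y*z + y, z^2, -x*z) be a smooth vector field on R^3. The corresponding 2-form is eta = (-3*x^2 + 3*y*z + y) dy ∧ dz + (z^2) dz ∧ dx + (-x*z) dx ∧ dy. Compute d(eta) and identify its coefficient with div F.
d(eta) = (-7*x) dx ∧ dy ∧ dz; div F = -7*x

For a 2-form in R^3 of the form above, applying d gives a 3-form with coefficient ∂P/∂x + ∂Q/∂y + ∂R/∂z:
  ∂P/∂x = -6*x
  ∂Q/∂y = 0
  ∂R/∂z = -x
Sum = -7*x, which is exactly div F.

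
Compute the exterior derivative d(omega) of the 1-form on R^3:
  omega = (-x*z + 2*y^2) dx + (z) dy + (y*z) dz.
d(omega) = (-4*y) dx ∧ dy + (x) dx ∧ dz + (z - 1) dy ∧ dz

For a 1-form omega = sum_i f_i dx_i, the exterior derivative is
  d(omega) = sum_{i < j} (∂f_j/∂x_i - ∂f_i/∂x_j) dx_i ∧ dx_j.
  coefficient of dx ∧ dy: ∂f_2/∂x - ∂f_1/∂y = ∂(z)/∂x - ∂(-x*z + 2*y^2)/∂y = -4*y
  coefficient of dx ∧ dz: ∂f_3/∂x - ∂f_1/∂z = ∂(y*z)/∂x - ∂(-x*z + 2*y^2)/∂z = x
  coefficient of dy ∧ dz: ∂f_3/∂y - ∂f_2/∂z = ∂(y*z)/∂y - ∂(z)/∂z = z - 1
Assembling: d(omega) = (-4*y) dx ∧ dy + (x) dx ∧ dz + (z - 1) dy ∧ dz.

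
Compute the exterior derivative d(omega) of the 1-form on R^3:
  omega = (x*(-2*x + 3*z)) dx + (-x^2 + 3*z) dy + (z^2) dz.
d(omega) = (-2*x) dx ∧ dy + (-3*x) dx ∧ dz + (-3) dy ∧ dz

For a 1-form omega = sum_i f_i dx_i, the exterior derivative is
  d(omega) = sum_{i < j} (∂f_j/∂x_i - ∂f_i/∂x_j) dx_i ∧ dx_j.
  coefficient of dx ∧ dy: ∂f_2/∂x - ∂f_1/∂y = ∂(-x^2 + 3*z)/∂x - ∂(x*(-2*x + 3*z))/∂y = -2*x
  coefficient of dx ∧ dz: ∂f_3/∂x - ∂f_1/∂z = ∂(z^2)/∂x - ∂(x*(-2*x + 3*z))/∂z = -3*x
  coefficient of dy ∧ dz: ∂f_3/∂y - ∂f_2/∂z = ∂(z^2)/∂y - ∂(-x^2 + 3*z)/∂z = -3
Assembling: d(omega) = (-2*x) dx ∧ dy + (-3*x) dx ∧ dz + (-3) dy ∧ dz.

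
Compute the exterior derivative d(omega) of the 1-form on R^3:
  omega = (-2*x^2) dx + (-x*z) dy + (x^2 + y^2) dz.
d(omega) = (-z) dx ∧ dy + (2*x) dx ∧ dz + (x + 2*y) dy ∧ dz

For a 1-form omega = sum_i f_i dx_i, the exterior derivative is
  d(omega) = sum_{i < j} (∂f_j/∂x_i - ∂f_i/∂x_j) dx_i ∧ dx_j.
  coefficient of dx ∧ dy: ∂f_2/∂x - ∂f_1/∂y = ∂(-x*z)/∂x - ∂(-2*x^2)/∂y = -z
  coefficient of dx ∧ dz: ∂f_3/∂x - ∂f_1/∂z = ∂(x^2 + y^2)/∂x - ∂(-2*x^2)/∂z = 2*x
  coefficient of dy ∧ dz: ∂f_3/∂y - ∂f_2/∂z = ∂(x^2 + y^2)/∂y - ∂(-x*z)/∂z = x + 2*y
Assembling: d(omega) = (-z) dx ∧ dy + (2*x) dx ∧ dz + (x + 2*y) dy ∧ dz.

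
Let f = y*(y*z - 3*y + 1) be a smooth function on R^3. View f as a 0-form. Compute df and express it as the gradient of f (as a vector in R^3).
df = (0) dx + (2*y*z - 6*y + 1) dy + (y^2) dz; grad f = (0, 2*y*z - 6*y + 1, y^2)

For a 0-form f, d f = (∂f/∂x) dx + (∂f/∂y) dy + (∂f/∂z) dz. The components of the vector representation are exactly the entries of grad f in Cartesian coordinates:
  ∂f/∂x = 0
  ∂f/∂y = 2*y*z - 6*y + 1
  ∂f/∂z = y^2.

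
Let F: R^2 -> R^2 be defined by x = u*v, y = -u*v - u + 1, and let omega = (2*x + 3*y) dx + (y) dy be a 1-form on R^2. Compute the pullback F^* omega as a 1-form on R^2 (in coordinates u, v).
F^* omega = (-u*v + u + 2*v - 1) du + (2*u*(1 - u)) dv

Using F^*(f dg) = (f ∘ F) d(g ∘ F), substitute each coordinate x_i by F_i(u, v) in f_i, and replace dx_i by d F_i = (∂F_i/∂u) du + (∂F_i/∂v) dv.
  For the x component: f_1(F) = -u*v - 3*u + 3; d F_1 = (v) du + (u) dv
  For the y component: f_2(F) = -u*v - u + 1; d F_2 = (-v - 1) du + (-u) dv
Combining and collecting du, dv coefficients:
  coeff of du: -u*v + u + 2*v - 1
  coeff of dv: 2*u*(1 - u)
F^* omega = (-u*v + u + 2*v - 1) du + (2*u*(1 - u)) dv.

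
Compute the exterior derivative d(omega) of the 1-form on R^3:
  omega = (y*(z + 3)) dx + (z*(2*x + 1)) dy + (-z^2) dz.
d(omega) = (z - 3) dx ∧ dy + (-y) dx ∧ dz + (-2*x - 1) dy ∧ dz

For a 1-form omega = sum_i f_i dx_i, the exterior derivative is
  d(omega) = sum_{i < j} (∂f_j/∂x_i - ∂f_i/∂x_j) dx_i ∧ dx_j.
  coefficient of dx ∧ dy: ∂f_2/∂x - ∂f_1/∂y = ∂(z*(2*x + 1))/∂x - ∂(y*(z + 3))/∂y = z - 3
  coefficient of dx ∧ dz: ∂f_3/∂x - ∂f_1/∂z = ∂(-z^2)/∂x - ∂(y*(z + 3))/∂z = -y
  coefficient of dy ∧ dz: ∂f_3/∂y - ∂f_2/∂z = ∂(-z^2)/∂y - ∂(z*(2*x + 1))/∂z = -2*x - 1
Assembling: d(omega) = (z - 3) dx ∧ dy + (-y) dx ∧ dz + (-2*x - 1) dy ∧ dz.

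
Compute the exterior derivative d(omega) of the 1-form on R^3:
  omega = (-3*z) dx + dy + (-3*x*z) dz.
d(omega) = (3 - 3*z) dx ∧ dz

For a 1-form omega = sum_i f_i dx_i, the exterior derivative is
  d(omega) = sum_{i < j} (∂f_j/∂x_i - ∂f_i/∂x_j) dx_i ∧ dx_j.
  coefficient of dx ∧ dz: ∂f_3/∂x - ∂f_1/∂z = ∂(-3*x*z)/∂x - ∂(-3*z)/∂z = 3 - 3*z
Assembling: d(omega) = (3 - 3*z) dx ∧ dz.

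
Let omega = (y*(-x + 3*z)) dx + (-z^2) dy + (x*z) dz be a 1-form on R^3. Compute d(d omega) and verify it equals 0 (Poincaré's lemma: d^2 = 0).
d(d omega) = 0

Step 1: d omega = sum_{i<j} (∂f_j/∂x_i - ∂f_i/∂x_j) dx_i ∧ dx_j:
  coeff of dx ∧ dy: x - 3*z
  coeff of dx ∧ dz: -3*y + z
  coeff of dy ∧ dz: 2*z
Step 2: Apply d again to each 2-form coefficient. The only possible 3-form in R^3 is dx ∧ dy ∧ dz, with coefficient
  ∂(coeff of dy∧dz)/∂x - ∂(coeff of dx∧dz)/∂y + ∂(coeff of dx∧dy)/∂z
  = ∂/∂x (2*z) - ∂/∂y (-3*y + z) + ∂/∂z (x - 3*z).
Each of these terms simplifies to sums of mixed partials that cancel in pairs. The result is 0 (by equality of mixed partials for smooth functions — Schwarz / Clairaut).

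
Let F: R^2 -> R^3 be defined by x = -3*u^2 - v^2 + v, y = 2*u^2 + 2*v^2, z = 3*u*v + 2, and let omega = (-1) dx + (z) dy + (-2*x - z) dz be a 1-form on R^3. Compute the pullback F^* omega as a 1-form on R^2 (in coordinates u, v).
F^* omega = (30*u^2*v - 9*u*v^2 + 14*u + 6*v^3 - 6*v^2 - 6*v) du + (18*u^3 - 9*u^2*v + 18*u*v^2 - 6*u*v - 6*u + 10*v - 1) dv

Using F^*(f dg) = (f ∘ F) d(g ∘ F), substitute each coordinate x_i by F_i(u, v) in f_i, and replace dx_i by d F_i = (∂F_i/∂u) du + (∂F_i/∂v) dv.
  For the x component: f_1(F) = -1; d F_1 = (-6*u) du + (1 - 2*v) dv
  For the y component: f_2(F) = 3*u*v + 2; d F_2 = (4*u) du + (4*v) dv
  For the z component: f_3(F) = 6*u^2 - 3*u*v + 2*v^2 - 2*v - 2; d F_3 = (3*v) du + (3*u) dv
Combining and collecting du, dv coefficients:
  coeff of du: 30*u^2*v - 9*u*v^2 + 14*u + 6*v^3 - 6*v^2 - 6*v
  coeff of dv: 18*u^3 - 9*u^2*v + 18*u*v^2 - 6*u*v - 6*u + 10*v - 1
F^* omega = (30*u^2*v - 9*u*v^2 + 14*u + 6*v^3 - 6*v^2 - 6*v) du + (18*u^3 - 9*u^2*v + 18*u*v^2 - 6*u*v - 6*u + 10*v - 1) dv.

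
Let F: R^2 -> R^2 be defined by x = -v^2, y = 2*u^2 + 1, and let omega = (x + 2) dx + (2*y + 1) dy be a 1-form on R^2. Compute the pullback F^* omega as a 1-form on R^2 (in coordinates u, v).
F^* omega = (16*u^3 + 12*u) du + (2*v*(v^2 - 2)) dv

Using F^*(f dg) = (f ∘ F) d(g ∘ F), substitute each coordinate x_i by F_i(u, v) in f_i, and replace dx_i by d F_i = (∂F_i/∂u) du + (∂F_i/∂v) dv.
  For the x component: f_1(F) = 2 - v^2; d F_1 = (0) du + (-2*v) dv
  For the y component: f_2(F) = 4*u^2 + 3; d F_2 = (4*u) du + (0) dv
Combining and collecting du, dv coefficients:
  coeff of du: 16*u^3 + 12*u
  coeff of dv: 2*v*(v^2 - 2)
F^* omega = (16*u^3 + 12*u) du + (2*v*(v^2 - 2)) dv.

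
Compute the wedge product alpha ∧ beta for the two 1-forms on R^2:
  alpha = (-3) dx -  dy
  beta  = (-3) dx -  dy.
alpha ∧ beta = 0

Distribute the wedge, using dx_i ∧ dx_j = -dx_j ∧ dx_i and dx_i ∧ dx_i = 0. For each pair (i, j) with i < j, the coefficient of dx_i ∧ dx_j in alpha ∧ beta is (alpha_i * beta_j - alpha_j * beta_i). Collecting: alpha ∧ beta = 0.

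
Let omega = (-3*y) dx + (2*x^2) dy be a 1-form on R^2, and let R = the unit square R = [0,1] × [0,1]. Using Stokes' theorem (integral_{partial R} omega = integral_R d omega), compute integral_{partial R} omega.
integral_(partial R) omega = 5

Stokes: integral_partial_R omega = integral_R d omega with d omega = (∂Q/∂x - ∂P/∂y) dx ∧ dy.
  ∂Q/∂x = 4*x
  ∂P/∂y = -3
  integrand = ∂Q/∂x - ∂P/∂y = 4*x + 3.
Integrating over R: integral_0^1 integral_0^1 (4*x + 3) dx dy = 5.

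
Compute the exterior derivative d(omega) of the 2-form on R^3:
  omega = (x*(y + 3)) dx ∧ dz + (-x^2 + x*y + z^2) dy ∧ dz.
d(omega) = (-3*x + y) dx ∧ dy ∧ dz

For a 2-form omega = sum_{i<j} g_{ij} dx_i ∧ dx_j, the exterior derivative is
  d(omega) = sum_{i<j} d(g_{ij}) ∧ dx_i ∧ dx_j = sum_{i<j, k} (∂g_{ij}/∂x_k) dx_k ∧ dx_i ∧ dx_j.
Expand each term, using dx_k ∧ dx_i ∧ dx_j = sgn(permutation) dx_{(a)} ∧ dx_{(b)} ∧ dx_{(c)} with (a < b < c) sorted:
  d(x*(y + 3)) includes (∂/∂y)(x*(y + 3)) dy = (x) dy, which multiplied by dx ∧ dz gives (-x) dx ∧ dy ∧ dz
  d(-x^2 + x*y + z^2) includes (∂/∂x)(-x^2 + x*y + z^2) dx = (-2*x + y) dx, which multiplied by dy ∧ dz gives (-2*x + y) dx ∧ dy ∧ dz
Collecting like 3-forms: d(omega) = (-3*x + y) dx ∧ dy ∧ dz.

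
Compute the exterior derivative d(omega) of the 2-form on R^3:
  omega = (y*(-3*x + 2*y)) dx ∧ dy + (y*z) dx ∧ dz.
d(omega) = (-z) dx ∧ dy ∧ dz

For a 2-form omega = sum_{i<j} g_{ij} dx_i ∧ dx_j, the exterior derivative is
  d(omega) = sum_{i<j} d(g_{ij}) ∧ dx_i ∧ dx_j = sum_{i<j, k} (∂g_{ij}/∂x_k) dx_k ∧ dx_i ∧ dx_j.
Expand each term, using dx_k ∧ dx_i ∧ dx_j = sgn(permutation) dx_{(a)} ∧ dx_{(b)} ∧ dx_{(c)} with (a < b < c) sorted:
  d(y*z) includes (∂/∂y)(y*z) dy = (z) dy, which multiplied by dx ∧ dz gives (-z) dx ∧ dy ∧ dz
Collecting like 3-forms: d(omega) = (-z) dx ∧ dy ∧ dz.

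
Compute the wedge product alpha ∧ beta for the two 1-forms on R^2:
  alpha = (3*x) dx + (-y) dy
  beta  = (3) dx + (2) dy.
alpha ∧ beta = (6*x + 3*y) dx ∧ dy

Distribute the wedge, using dx_i ∧ dx_j = -dx_j ∧ dx_i and dx_i ∧ dx_i = 0. For each pair (i, j) with i < j, the coefficient of dx_i ∧ dx_j in alpha ∧ beta is (alpha_i * beta_j - alpha_j * beta_i). Collecting: alpha ∧ beta = (6*x + 3*y) dx ∧ dy.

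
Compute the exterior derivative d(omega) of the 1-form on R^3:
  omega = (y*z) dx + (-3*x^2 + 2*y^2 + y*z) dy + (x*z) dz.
d(omega) = (-6*x - z) dx ∧ dy + (-y + z) dx ∧ dz + (-y) dy ∧ dz

For a 1-form omega = sum_i f_i dx_i, the exterior derivative is
  d(omega) = sum_{i < j} (∂f_j/∂x_i - ∂f_i/∂x_j) dx_i ∧ dx_j.
  coefficient of dx ∧ dy: ∂f_2/∂x - ∂f_1/∂y = ∂(-3*x^2 + 2*y^2 + y*z)/∂x - ∂(y*z)/∂y = -6*x - z
  coefficient of dx ∧ dz: ∂f_3/∂x - ∂f_1/∂z = ∂(x*z)/∂x - ∂(y*z)/∂z = -y + z
  coefficient of dy ∧ dz: ∂f_3/∂y - ∂f_2/∂z = ∂(x*z)/∂y - ∂(-3*x^2 + 2*y^2 + y*z)/∂z = -y
Assembling: d(omega) = (-6*x - z) dx ∧ dy + (-y + z) dx ∧ dz + (-y) dy ∧ dz.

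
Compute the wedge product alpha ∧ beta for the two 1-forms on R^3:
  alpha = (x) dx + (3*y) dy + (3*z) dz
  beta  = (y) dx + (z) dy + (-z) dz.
alpha ∧ beta = (x*z - 3*y^2) dx ∧ dy + (-z*(x + 3*y)) dx ∧ dz + (-3*z*(y + z)) dy ∧ dz

Distribute the wedge, using dx_i ∧ dx_j = -dx_j ∧ dx_i and dx_i ∧ dx_i = 0. For each pair (i, j) with i < j, the coefficient of dx_i ∧ dx_j in alpha ∧ beta is (alpha_i * beta_j - alpha_j * beta_i). Collecting: alpha ∧ beta = (x*z - 3*y^2) dx ∧ dy + (-z*(x + 3*y)) dx ∧ dz + (-3*z*(y + z)) dy ∧ dz.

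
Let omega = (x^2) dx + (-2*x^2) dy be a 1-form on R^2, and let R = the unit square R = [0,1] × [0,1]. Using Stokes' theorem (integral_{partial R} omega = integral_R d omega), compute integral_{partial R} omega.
integral_(partial R) omega = -2

Stokes: integral_partial_R omega = integral_R d omega with d omega = (∂Q/∂x - ∂P/∂y) dx ∧ dy.
  ∂Q/∂x = -4*x
  ∂P/∂y = 0
  integrand = ∂Q/∂x - ∂P/∂y = -4*x.
Integrating over R: integral_0^1 integral_0^1 (-4*x) dx dy = -2.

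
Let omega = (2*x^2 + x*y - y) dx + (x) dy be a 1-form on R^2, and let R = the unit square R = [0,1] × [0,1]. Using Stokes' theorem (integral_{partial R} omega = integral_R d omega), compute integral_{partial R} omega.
integral_(partial R) omega = 3/2

Stokes: integral_partial_R omega = integral_R d omega with d omega = (∂Q/∂x - ∂P/∂y) dx ∧ dy.
  ∂Q/∂x = 1
  ∂P/∂y = x - 1
  integrand = ∂Q/∂x - ∂P/∂y = 2 - x.
Integrating over R: integral_0^1 integral_0^1 (2 - x) dx dy = 3/2.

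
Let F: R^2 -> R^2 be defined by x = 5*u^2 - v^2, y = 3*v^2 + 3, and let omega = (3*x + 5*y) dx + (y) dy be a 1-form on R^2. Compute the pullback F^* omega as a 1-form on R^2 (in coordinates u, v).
F^* omega = (30*u*(5*u^2 + 4*v^2 + 5)) du + (6*v*(-5*u^2 - v^2 - 2)) dv

Using F^*(f dg) = (f ∘ F) d(g ∘ F), substitute each coordinate x_i by F_i(u, v) in f_i, and replace dx_i by d F_i = (∂F_i/∂u) du + (∂F_i/∂v) dv.
  For the x component: f_1(F) = 15*u^2 + 12*v^2 + 15; d F_1 = (10*u) du + (-2*v) dv
  For the y component: f_2(F) = 3*v^2 + 3; d F_2 = (0) du + (6*v) dv
Combining and collecting du, dv coefficients:
  coeff of du: 30*u*(5*u^2 + 4*v^2 + 5)
  coeff of dv: 6*v*(-5*u^2 - v^2 - 2)
F^* omega = (30*u*(5*u^2 + 4*v^2 + 5)) du + (6*v*(-5*u^2 - v^2 - 2)) dv.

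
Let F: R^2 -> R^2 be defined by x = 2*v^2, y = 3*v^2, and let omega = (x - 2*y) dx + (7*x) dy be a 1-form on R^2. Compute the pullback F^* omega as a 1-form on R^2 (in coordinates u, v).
F^* omega = (68*v^3) dv

Using F^*(f dg) = (f ∘ F) d(g ∘ F), substitute each coordinate x_i by F_i(u, v) in f_i, and replace dx_i by d F_i = (∂F_i/∂u) du + (∂F_i/∂v) dv.
  For the x component: f_1(F) = -4*v^2; d F_1 = (0) du + (4*v) dv
  For the y component: f_2(F) = 14*v^2; d F_2 = (0) du + (6*v) dv
Combining and collecting du, dv coefficients:
  coeff of du: 0
  coeff of dv: 68*v^3
F^* omega = (68*v^3) dv.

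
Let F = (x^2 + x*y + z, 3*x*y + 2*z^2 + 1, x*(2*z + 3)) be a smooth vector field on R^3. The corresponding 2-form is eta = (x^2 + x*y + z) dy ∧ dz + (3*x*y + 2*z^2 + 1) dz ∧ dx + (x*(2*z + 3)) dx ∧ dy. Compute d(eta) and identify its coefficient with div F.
d(eta) = (7*x + y) dx ∧ dy ∧ dz; div F = 7*x + y

For a 2-form in R^3 of the form above, applying d gives a 3-form with coefficient ∂P/∂x + ∂Q/∂y + ∂R/∂z:
  ∂P/∂x = 2*x + y
  ∂Q/∂y = 3*x
  ∂R/∂z = 2*x
Sum = 7*x + y, which is exactly div F.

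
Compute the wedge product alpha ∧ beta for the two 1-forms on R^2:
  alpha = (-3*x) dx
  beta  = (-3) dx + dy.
alpha ∧ beta = (-3*x) dx ∧ dy

Distribute the wedge, using dx_i ∧ dx_j = -dx_j ∧ dx_i and dx_i ∧ dx_i = 0. For each pair (i, j) with i < j, the coefficient of dx_i ∧ dx_j in alpha ∧ beta is (alpha_i * beta_j - alpha_j * beta_i). Collecting: alpha ∧ beta = (-3*x) dx ∧ dy.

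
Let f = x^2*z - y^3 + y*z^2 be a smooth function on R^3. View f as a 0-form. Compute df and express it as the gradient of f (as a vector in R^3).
df = (2*x*z) dx + (-3*y^2 + z^2) dy + (x^2 + 2*y*z) dz; grad f = (2*x*z, -3*y^2 + z^2, x^2 + 2*y*z)

For a 0-form f, d f = (∂f/∂x) dx + (∂f/∂y) dy + (∂f/∂z) dz. The components of the vector representation are exactly the entries of grad f in Cartesian coordinates:
  ∂f/∂x = 2*x*z
  ∂f/∂y = -3*y^2 + z^2
  ∂f/∂z = x^2 + 2*y*z.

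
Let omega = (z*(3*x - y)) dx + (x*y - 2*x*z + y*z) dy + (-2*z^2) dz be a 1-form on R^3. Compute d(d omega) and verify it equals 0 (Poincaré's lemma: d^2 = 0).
d(d omega) = 0

Step 1: d omega = sum_{i<j} (∂f_j/∂x_i - ∂f_i/∂x_j) dx_i ∧ dx_j:
  coeff of dx ∧ dy: y - z
  coeff of dx ∧ dz: -3*x + y
  coeff of dy ∧ dz: 2*x - y
Step 2: Apply d again to each 2-form coefficient. The only possible 3-form in R^3 is dx ∧ dy ∧ dz, with coefficient
  ∂(coeff of dy∧dz)/∂x - ∂(coeff of dx∧dz)/∂y + ∂(coeff of dx∧dy)/∂z
  = ∂/∂x (2*x - y) - ∂/∂y (-3*x + y) + ∂/∂z (y - z).
Each of these terms simplifies to sums of mixed partials that cancel in pairs. The result is 0 (by equality of mixed partials for smooth functions — Schwarz / Clairaut).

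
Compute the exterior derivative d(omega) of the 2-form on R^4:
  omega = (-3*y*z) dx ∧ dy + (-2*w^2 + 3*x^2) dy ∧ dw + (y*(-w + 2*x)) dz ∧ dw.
d(omega) = (-3*y) dx ∧ dy ∧ dz + (6*x) dx ∧ dy ∧ dw + (2*y) dx ∧ dz ∧ dw + (-w + 2*x) dy ∧ dz ∧ dw

For a 2-form omega = sum_{i<j} g_{ij} dx_i ∧ dx_j, the exterior derivative is
  d(omega) = sum_{i<j} d(g_{ij}) ∧ dx_i ∧ dx_j = sum_{i<j, k} (∂g_{ij}/∂x_k) dx_k ∧ dx_i ∧ dx_j.
Expand each term, using dx_k ∧ dx_i ∧ dx_j = sgn(permutation) dx_{(a)} ∧ dx_{(b)} ∧ dx_{(c)} with (a < b < c) sorted:
  d(-3*y*z) includes (∂/∂z)(-3*y*z) dz = (-3*y) dz, which multiplied by dx ∧ dy gives (-3*y) dx ∧ dy ∧ dz
  d(-2*w^2 + 3*x^2) includes (∂/∂x)(-2*w^2 + 3*x^2) dx = (6*x) dx, which multiplied by dy ∧ dw gives (6*x) dx ∧ dy ∧ dw
  d(y*(-w + 2*x)) includes (∂/∂x)(y*(-w + 2*x)) dx = (2*y) dx, which multiplied by dz ∧ dw gives (2*y) dx ∧ dz ∧ dw
  d(y*(-w + 2*x)) includes (∂/∂y)(y*(-w + 2*x)) dy = (-w + 2*x) dy, which multiplied by dz ∧ dw gives (-w + 2*x) dy ∧ dz ∧ dw
Collecting like 3-forms: d(omega) = (-3*y) dx ∧ dy ∧ dz + (6*x) dx ∧ dy ∧ dw + (2*y) dx ∧ dz ∧ dw + (-w + 2*x) dy ∧ dz ∧ dw.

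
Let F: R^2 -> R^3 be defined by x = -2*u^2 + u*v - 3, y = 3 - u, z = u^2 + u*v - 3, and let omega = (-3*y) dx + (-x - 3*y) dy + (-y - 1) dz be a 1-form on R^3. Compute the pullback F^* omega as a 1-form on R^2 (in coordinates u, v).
F^* omega = (-12*u^2 + 5*u*v + 25*u - 13*v + 6) du + (u*(4*u - 13)) dv

Using F^*(f dg) = (f ∘ F) d(g ∘ F), substitute each coordinate x_i by F_i(u, v) in f_i, and replace dx_i by d F_i = (∂F_i/∂u) du + (∂F_i/∂v) dv.
  For the x component: f_1(F) = 3*u - 9; d F_1 = (-4*u + v) du + (u) dv
  For the y component: f_2(F) = 2*u^2 - u*v + 3*u - 6; d F_2 = (-1) du + (0) dv
  For the z component: f_3(F) = u - 4; d F_3 = (2*u + v) du + (u) dv
Combining and collecting du, dv coefficients:
  coeff of du: -12*u^2 + 5*u*v + 25*u - 13*v + 6
  coeff of dv: u*(4*u - 13)
F^* omega = (-12*u^2 + 5*u*v + 25*u - 13*v + 6) du + (u*(4*u - 13)) dv.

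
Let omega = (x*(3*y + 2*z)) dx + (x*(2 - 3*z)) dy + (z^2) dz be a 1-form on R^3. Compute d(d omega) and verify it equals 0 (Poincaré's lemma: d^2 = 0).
d(d omega) = 0

Step 1: d omega = sum_{i<j} (∂f_j/∂x_i - ∂f_i/∂x_j) dx_i ∧ dx_j:
  coeff of dx ∧ dy: -3*x - 3*z + 2
  coeff of dx ∧ dz: -2*x
  coeff of dy ∧ dz: 3*x
Step 2: Apply d again to each 2-form coefficient. The only possible 3-form in R^3 is dx ∧ dy ∧ dz, with coefficient
  ∂(coeff of dy∧dz)/∂x - ∂(coeff of dx∧dz)/∂y + ∂(coeff of dx∧dy)/∂z
  = ∂/∂x (3*x) - ∂/∂y (-2*x) + ∂/∂z (-3*x - 3*z + 2).
Each of these terms simplifies to sums of mixed partials that cancel in pairs. The result is 0 (by equality of mixed partials for smooth functions — Schwarz / Clairaut).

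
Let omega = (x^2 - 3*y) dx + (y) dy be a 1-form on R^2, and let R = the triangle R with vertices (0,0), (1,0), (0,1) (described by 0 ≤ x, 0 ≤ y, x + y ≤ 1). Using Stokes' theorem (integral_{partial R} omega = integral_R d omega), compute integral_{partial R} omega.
integral_(partial R) omega = 3/2

Stokes: integral_partial_R omega = integral_R d omega with d omega = (∂Q/∂x - ∂P/∂y) dx ∧ dy.
  ∂Q/∂x = 0
  ∂P/∂y = -3
  integrand = ∂Q/∂x - ∂P/∂y = 3.
Integrating over R: integral_0^1 integral_0^{1-x} (3) dy dx = 3/2.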